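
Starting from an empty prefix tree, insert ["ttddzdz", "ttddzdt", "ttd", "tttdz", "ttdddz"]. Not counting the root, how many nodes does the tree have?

13

For each word, the new-node count is its length minus the longest prefix already in the trie:
  "ttddzdz" → 7 new (t, t, d, d, z, d, z)
  "ttddzdt" → prefix "ttddzd" already present; 1 new (t)
  "ttd" → prefix "ttd" already present; 0 new (none)
  "tttdz" → prefix "tt" already present; 3 new (t, d, z)
  "ttdddz" → prefix "ttdd" already present; 2 new (d, z)
Total nodes = 7 + 1 + 0 + 3 + 2 = 13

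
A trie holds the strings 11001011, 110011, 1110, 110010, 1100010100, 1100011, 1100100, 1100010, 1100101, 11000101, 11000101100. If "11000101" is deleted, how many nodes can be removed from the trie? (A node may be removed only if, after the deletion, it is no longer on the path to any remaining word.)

0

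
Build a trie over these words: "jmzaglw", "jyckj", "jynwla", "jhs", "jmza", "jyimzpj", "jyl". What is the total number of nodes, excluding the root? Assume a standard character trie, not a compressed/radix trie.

For each word, the new-node count is its length minus the longest prefix already in the trie:
  "jmzaglw" → 7 new (j, m, z, a, g, l, w)
  "jyckj" → prefix "j" already present; 4 new (y, c, k, j)
  "jynwla" → prefix "jy" already present; 4 new (n, w, l, a)
  "jhs" → prefix "j" already present; 2 new (h, s)
  "jmza" → prefix "jmza" already present; 0 new (none)
  "jyimzpj" → prefix "jy" already present; 5 new (i, m, z, p, j)
  "jyl" → prefix "jy" already present; 1 new (l)
Total nodes = 7 + 4 + 4 + 2 + 0 + 5 + 1 = 23

23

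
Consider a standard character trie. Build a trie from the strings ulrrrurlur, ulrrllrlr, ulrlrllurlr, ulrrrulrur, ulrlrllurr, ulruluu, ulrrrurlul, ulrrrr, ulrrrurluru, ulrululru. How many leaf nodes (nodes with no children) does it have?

Leaves are exactly the stored words that no other stored word extends.
Those words: "ulrlrllurlr", "ulrlrllurr", "ulrrllrlr", "ulrrrr", "ulrrrulrur", "ulrrrurlul", "ulrrrurluru", "ulrululru", "ulruluu"
Leaf count: 9

9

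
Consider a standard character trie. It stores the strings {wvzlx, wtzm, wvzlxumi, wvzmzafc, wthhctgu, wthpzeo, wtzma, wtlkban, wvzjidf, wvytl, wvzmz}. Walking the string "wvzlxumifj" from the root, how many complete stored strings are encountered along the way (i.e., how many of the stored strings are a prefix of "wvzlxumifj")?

Walk "wvzlxumifj" from the root; an end-of-word marker is hit whenever a stored word is a prefix of "wvzlxumifj".
Prefixes of the query that are stored words: "wvzlx", "wvzlxumi"
Count: 2

2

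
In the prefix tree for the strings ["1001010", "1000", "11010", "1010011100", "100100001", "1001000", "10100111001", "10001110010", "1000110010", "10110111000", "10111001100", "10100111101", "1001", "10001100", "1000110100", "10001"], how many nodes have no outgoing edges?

10

Leaves are exactly the stored words that no other stored word extends.
Those words: "1000110010", "1000110100", "10001110010", "100100001", "1001010", "10100111001", "10100111101", "10110111000", "10111001100", "11010"
Leaf count: 10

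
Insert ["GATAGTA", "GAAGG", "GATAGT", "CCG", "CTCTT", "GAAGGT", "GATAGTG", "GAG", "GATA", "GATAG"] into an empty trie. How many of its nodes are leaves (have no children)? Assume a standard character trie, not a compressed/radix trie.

A leaf is a node with no children — equivalently, the end of a word that is not a proper prefix of any other stored word.
Those words: "CCG", "CTCTT", "GAAGGT", "GAG", "GATAGTA", "GATAGTG"
Leaf count: 6

6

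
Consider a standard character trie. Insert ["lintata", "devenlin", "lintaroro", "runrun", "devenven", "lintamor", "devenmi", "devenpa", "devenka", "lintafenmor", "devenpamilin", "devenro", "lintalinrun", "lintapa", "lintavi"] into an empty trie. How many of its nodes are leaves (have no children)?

14

A leaf is a node with no children — equivalently, the end of a word that is not a proper prefix of any other stored word.
Those words: "devenka", "devenlin", "devenmi", "devenpamilin", "devenro", "devenven", "lintafenmor", "lintalinrun", "lintamor", "lintapa", "lintaroro", "lintata", "lintavi", "runrun"
Leaf count: 14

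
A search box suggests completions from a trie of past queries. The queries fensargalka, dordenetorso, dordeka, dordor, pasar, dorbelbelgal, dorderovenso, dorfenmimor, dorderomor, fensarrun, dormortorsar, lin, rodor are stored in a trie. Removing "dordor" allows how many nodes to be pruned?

Walk "dordor" from the leaf back toward the root, removing each node that no remaining word uses.
The suffix "or" (2 nodes) is used only by "dordor"; the node for "dord" still has the child "e", so pruning stops there.
Nodes removed: 2

2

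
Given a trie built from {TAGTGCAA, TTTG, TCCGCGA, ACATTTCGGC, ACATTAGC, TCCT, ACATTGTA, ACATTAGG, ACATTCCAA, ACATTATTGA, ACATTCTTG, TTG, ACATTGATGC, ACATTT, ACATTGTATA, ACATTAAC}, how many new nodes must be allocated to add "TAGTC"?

Walking "TAGTC" from the root, the first 4 characters ("TAGT") follow existing edges; "C" is the first miss.
Each of the 1 remaining characters creates one node.

1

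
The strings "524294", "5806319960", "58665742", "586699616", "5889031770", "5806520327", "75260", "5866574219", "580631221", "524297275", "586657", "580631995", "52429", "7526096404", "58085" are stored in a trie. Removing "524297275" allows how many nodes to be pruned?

A node on "524297275"'s path can go only if nothing else ends at it or branches off below it.
The suffix "7275" (4 nodes) is used only by "524297275"; the node for "52429" still has the child "4", so pruning stops there.
Nodes removed: 4

4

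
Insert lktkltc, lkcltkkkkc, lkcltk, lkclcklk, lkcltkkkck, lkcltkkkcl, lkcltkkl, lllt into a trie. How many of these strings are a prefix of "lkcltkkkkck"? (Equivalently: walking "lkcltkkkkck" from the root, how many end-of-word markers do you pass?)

Walk "lkcltkkkkck" from the root; an end-of-word marker is hit whenever a stored word is a prefix of "lkcltkkkkck".
Prefixes of the query that are stored words: "lkcltk", "lkcltkkkkc"
Count: 2

2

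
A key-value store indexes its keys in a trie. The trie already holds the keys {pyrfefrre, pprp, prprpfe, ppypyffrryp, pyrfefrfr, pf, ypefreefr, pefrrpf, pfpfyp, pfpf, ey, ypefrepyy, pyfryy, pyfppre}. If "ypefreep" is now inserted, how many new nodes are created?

"ypefree" is already a path in the trie; the remaining "p" must be added.
So 8 − 7 = 1 new nodes.

1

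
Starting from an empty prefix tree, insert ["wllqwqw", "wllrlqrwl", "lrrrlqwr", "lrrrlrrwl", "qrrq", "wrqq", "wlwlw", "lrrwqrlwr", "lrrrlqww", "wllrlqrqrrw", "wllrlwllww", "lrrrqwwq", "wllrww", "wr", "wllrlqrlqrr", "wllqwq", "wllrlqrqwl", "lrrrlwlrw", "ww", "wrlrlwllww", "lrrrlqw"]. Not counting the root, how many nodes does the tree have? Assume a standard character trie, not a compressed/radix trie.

Insert word by word; a character creates a node only if that edge doesn't already exist:
  "wllqwqw" → 7 new (w, l, l, q, w, q, w)
  "wllrlqrwl" → prefix "wll" already present; 6 new (r, l, q, r, w, l)
  "lrrrlqwr" → 8 new (l, r, r, r, l, q, w, r)
  "lrrrlrrwl" → prefix "lrrrl" already present; 4 new (r, r, w, l)
  "qrrq" → 4 new (q, r, r, q)
  "wrqq" → prefix "w" already present; 3 new (r, q, q)
  "wlwlw" → prefix "wl" already present; 3 new (w, l, w)
  "lrrwqrlwr" → prefix "lrr" already present; 6 new (w, q, r, l, w, r)
  "lrrrlqww" → prefix "lrrrlqw" already present; 1 new (w)
  "wllrlqrqrrw" → prefix "wllrlqr" already present; 4 new (q, r, r, w)
  "wllrlwllww" → prefix "wllrl" already present; 5 new (w, l, l, w, w)
  "lrrrqwwq" → prefix "lrrr" already present; 4 new (q, w, w, q)
  "wllrww" → prefix "wllr" already present; 2 new (w, w)
  "wr" → prefix "wr" already present; 0 new (none)
  "wllrlqrlqrr" → prefix "wllrlqr" already present; 4 new (l, q, r, r)
  "wllqwq" → prefix "wllqwq" already present; 0 new (none)
  "wllrlqrqwl" → prefix "wllrlqrq" already present; 2 new (w, l)
  "lrrrlwlrw" → prefix "lrrrl" already present; 4 new (w, l, r, w)
  "ww" → prefix "w" already present; 1 new (w)
  "wrlrlwllww" → prefix "wr" already present; 8 new (l, r, l, w, l, l, w, w)
  "lrrrlqw" → prefix "lrrrlqw" already present; 0 new (none)
Total nodes = 7 + 6 + 8 + 4 + 4 + 3 + 3 + 6 + 1 + 4 + 5 + 4 + 2 + 0 + 4 + 0 + 2 + 4 + 1 + 8 + 0 = 76

76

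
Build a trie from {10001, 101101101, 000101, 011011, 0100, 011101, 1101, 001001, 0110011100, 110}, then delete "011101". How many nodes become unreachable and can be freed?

Walk "011101" from the leaf back toward the root, removing each node that no remaining word uses.
The suffix "101" (3 nodes) is used only by "011101"; the node for "011" still has the child "0", so pruning stops there.
Nodes removed: 3

3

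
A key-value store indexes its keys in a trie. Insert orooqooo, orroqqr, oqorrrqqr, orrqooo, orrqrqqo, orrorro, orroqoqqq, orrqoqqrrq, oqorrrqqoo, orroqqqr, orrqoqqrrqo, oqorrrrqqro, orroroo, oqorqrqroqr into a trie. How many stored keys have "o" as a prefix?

14

Walk to "o"; the words in its subtree are exactly those with that prefix.
Matches: "oqorqrqroqr", "oqorrrqqoo", "oqorrrqqr", "oqorrrrqqro", "orooqooo", "orroqoqqq", "orroqqqr", "orroqqr", "orroroo", "orrorro", "orrqooo", "orrqoqqrrq", "orrqoqqrrqo", "orrqrqqo"
Count: 14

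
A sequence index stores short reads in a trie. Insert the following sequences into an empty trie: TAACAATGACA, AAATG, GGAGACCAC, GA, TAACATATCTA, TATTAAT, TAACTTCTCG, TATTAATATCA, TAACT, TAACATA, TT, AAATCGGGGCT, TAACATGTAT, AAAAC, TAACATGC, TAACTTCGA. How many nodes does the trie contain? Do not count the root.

Count nodes per top-level branch (shared prefixes stored once):
  'A'-branch (AAAAC, AAATCGGGGCT, AAATG): 14 nodes
  'G'-branch (GA, GGAGACCAC): 10 nodes
  'T'-branch (TAACAATGACA, TAACATA, TAACATATCTA, TAACATGC, TAACATGTAT, TAACT, TAACTTCGA, TAACTTCTCG, TATTAAT, TATTAATATCA, TT): 40 nodes
Sum: 64

64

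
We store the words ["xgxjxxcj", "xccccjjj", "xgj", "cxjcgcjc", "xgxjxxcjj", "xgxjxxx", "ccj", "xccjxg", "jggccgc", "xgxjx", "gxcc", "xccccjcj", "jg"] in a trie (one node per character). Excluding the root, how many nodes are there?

44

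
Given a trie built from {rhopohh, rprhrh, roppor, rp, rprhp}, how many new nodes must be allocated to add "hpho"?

Nothing in the trie begins with "h"; the whole of "hpho" is new.
4 − 0 = 4 new nodes.

4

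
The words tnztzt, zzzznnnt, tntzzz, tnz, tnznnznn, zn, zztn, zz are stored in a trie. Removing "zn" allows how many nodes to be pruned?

1

After clearing the end-marker at "zn", prune upward until reaching a node still needed by another word.
The suffix "n" (1 node) is used only by "zn"; the node for "z" still has the child "z", so pruning stops there.
Nodes removed: 1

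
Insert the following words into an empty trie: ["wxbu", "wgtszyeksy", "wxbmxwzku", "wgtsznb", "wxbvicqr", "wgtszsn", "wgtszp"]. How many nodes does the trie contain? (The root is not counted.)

29

Trie structure (* marks end of a word):
(root)
└─ w
   ├─ g
   │  └─ t
   │     └─ s
   │        └─ z
   │           ├─ n
   │           │  └─ b *
   │           ├─ p *
   │           ├─ s
   │           │  └─ n *
   │           └─ y
   │              └─ e
   │                 └─ k
   │                    └─ s
   │                       └─ y *
   └─ x
      └─ b
         ├─ m
         │  └─ x
         │     └─ w
         │        └─ z
         │           └─ k
         │              └─ u *
         ├─ u *
         └─ v
            └─ i
               └─ c
                  └─ q
                     └─ r *
Counting every labelled node above: 29.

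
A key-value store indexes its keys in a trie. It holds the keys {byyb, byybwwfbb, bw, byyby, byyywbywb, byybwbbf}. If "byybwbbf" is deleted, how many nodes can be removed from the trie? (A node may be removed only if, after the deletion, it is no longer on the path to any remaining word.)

A node on "byybwbbf"'s path can go only if nothing else ends at it or branches off below it.
The suffix "bbf" (3 nodes) is used only by "byybwbbf"; the node for "byybw" still has the child "w", so pruning stops there.
Nodes removed: 3

3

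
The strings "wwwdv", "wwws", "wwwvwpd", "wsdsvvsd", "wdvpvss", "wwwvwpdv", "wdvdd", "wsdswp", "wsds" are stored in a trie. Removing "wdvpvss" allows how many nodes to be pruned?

4

Walk "wdvpvss" from the leaf back toward the root, removing each node that no remaining word uses.
The suffix "pvss" (4 nodes) is used only by "wdvpvss"; the node for "wdv" still has the child "d", so pruning stops there.
Nodes removed: 4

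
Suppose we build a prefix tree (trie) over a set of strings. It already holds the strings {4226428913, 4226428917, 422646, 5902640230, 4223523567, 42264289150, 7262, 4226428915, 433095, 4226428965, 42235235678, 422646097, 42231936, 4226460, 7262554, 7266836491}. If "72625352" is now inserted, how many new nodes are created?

Walking "72625352" from the root, the first 5 characters ("72625") follow existing edges; "3" is the first miss.
Each of the 3 remaining characters creates one node.

3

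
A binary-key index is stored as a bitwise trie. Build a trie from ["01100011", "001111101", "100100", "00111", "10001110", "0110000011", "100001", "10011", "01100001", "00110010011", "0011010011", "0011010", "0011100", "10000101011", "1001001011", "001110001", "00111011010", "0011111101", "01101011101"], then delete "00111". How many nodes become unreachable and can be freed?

After clearing the end-marker at "00111", prune upward until reaching a node still needed by another word.
Every node on "00111" is still needed (e.g. by "001111101"), so nothing is freed.
Nodes removed: 0

0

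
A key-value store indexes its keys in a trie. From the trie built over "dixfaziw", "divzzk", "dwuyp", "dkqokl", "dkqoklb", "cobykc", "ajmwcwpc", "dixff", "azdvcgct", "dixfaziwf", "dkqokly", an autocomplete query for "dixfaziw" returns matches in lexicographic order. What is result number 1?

Filter for "dixfaziw…" and sort: "dixfaziw", "dixfaziwf"
Position 1: dixfaziw

dixfaziw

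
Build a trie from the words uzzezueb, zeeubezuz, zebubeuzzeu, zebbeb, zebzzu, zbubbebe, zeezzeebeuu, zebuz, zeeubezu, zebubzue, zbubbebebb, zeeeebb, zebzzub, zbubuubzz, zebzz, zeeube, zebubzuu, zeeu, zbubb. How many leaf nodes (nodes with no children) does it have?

A leaf is a node with no children — equivalently, the end of a word that is not a proper prefix of any other stored word.
Those words: "uzzezueb", "zbubbebebb", "zbubuubzz", "zebbeb", "zebubeuzzeu", "zebubzue", "zebubzuu", "zebuz", "zebzzub", "zeeeebb", "zeeubezuz", "zeezzeebeuu"
Leaf count: 12

12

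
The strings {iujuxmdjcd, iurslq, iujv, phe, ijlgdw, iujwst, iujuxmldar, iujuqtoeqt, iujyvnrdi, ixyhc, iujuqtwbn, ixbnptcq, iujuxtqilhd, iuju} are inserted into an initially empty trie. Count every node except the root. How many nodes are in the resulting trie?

Count nodes per top-level branch (shared prefixes stored once):
  'i'-branch (ijlgdw, iuju, iujuqtoeqt, iujuqtwbn, iujuxmdjcd, iujuxmldar, iujuxtqilhd, iujv, iujwst, iujyvnrdi, iurslq, ixbnptcq, ixyhc): 58 nodes
  'p'-branch (phe): 3 nodes
Sum: 61

61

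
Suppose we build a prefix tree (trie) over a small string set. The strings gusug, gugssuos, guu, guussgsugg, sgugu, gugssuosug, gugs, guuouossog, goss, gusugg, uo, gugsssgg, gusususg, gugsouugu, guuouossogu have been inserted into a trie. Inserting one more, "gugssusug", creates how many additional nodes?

3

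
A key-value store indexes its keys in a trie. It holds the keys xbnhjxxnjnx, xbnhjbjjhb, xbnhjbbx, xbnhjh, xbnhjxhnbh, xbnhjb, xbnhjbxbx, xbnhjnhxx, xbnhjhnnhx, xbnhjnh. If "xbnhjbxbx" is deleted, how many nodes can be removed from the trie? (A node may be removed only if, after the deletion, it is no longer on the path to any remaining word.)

3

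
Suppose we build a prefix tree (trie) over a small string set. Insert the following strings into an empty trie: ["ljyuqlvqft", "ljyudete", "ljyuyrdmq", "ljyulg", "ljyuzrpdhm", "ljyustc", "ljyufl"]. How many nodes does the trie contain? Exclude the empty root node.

Trie structure (* marks end of a word):
(root)
└─ l
   └─ j
      └─ y
         └─ u
            ├─ d
            │  └─ e
            │     └─ t
            │        └─ e *
            ├─ f
            │  └─ l *
            ├─ l
            │  └─ g *
            ├─ q
            │  └─ l
            │     └─ v
            │        └─ q
            │           └─ f
            │              └─ t *
            ├─ s
            │  └─ t
            │     └─ c *
            ├─ y
            │  └─ r
            │     └─ d
            │        └─ m
            │           └─ q *
            └─ z
               └─ r
                  └─ p
                     └─ d
                        └─ h
                           └─ m *
Counting every labelled node above: 32.

32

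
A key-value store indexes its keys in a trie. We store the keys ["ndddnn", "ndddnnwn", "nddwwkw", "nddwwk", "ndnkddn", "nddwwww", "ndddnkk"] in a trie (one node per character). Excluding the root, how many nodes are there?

21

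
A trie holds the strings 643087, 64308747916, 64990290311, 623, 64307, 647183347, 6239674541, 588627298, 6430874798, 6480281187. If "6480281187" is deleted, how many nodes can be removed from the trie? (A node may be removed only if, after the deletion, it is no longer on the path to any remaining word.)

8

A node on "6480281187"'s path can go only if nothing else ends at it or branches off below it.
The suffix "80281187" (8 nodes) is used only by "6480281187"; the node for "64" still has the child "3", so pruning stops there.
Nodes removed: 8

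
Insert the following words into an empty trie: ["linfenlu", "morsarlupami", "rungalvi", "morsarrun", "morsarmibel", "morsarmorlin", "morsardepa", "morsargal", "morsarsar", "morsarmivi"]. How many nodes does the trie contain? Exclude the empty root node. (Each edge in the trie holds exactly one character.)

53

For each word, the new-node count is its length minus the longest prefix already in the trie:
  "linfenlu" → 8 new (l, i, n, f, e, n, l, u)
  "morsarlupami" → 12 new (m, o, r, s, a, r, l, u, p, a, m, i)
  "rungalvi" → 8 new (r, u, n, g, a, l, v, i)
  "morsarrun" → prefix "morsar" already present; 3 new (r, u, n)
  "morsarmibel" → prefix "morsar" already present; 5 new (m, i, b, e, l)
  "morsarmorlin" → prefix "morsarm" already present; 5 new (o, r, l, i, n)
  "morsardepa" → prefix "morsar" already present; 4 new (d, e, p, a)
  "morsargal" → prefix "morsar" already present; 3 new (g, a, l)
  "morsarsar" → prefix "morsar" already present; 3 new (s, a, r)
  "morsarmivi" → prefix "morsarmi" already present; 2 new (v, i)
Total nodes = 8 + 12 + 8 + 3 + 5 + 5 + 4 + 3 + 3 + 2 = 53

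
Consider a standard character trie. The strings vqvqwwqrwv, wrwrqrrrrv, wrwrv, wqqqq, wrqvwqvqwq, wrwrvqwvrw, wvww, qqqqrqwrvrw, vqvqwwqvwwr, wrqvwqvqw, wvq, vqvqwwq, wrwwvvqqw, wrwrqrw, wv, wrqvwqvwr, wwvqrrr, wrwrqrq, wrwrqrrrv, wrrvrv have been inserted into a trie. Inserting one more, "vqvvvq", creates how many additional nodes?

"vqv" is already a path in the trie; the remaining "vvq" must be added.
New nodes needed: |"vqvvvq"| − 3 = 6 − 3 = 3.

3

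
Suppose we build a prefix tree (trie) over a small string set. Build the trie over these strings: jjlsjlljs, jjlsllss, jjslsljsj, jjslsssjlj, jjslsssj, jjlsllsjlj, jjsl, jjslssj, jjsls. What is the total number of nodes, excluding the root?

29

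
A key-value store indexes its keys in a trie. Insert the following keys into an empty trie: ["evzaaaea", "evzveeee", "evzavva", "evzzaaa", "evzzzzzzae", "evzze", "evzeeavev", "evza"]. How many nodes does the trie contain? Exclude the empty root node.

33

For each word, the new-node count is its length minus the longest prefix already in the trie:
  "evzaaaea" → 8 new (e, v, z, a, a, a, e, a)
  "evzveeee" → prefix "evz" already present; 5 new (v, e, e, e, e)
  "evzavva" → prefix "evza" already present; 3 new (v, v, a)
  "evzzaaa" → prefix "evz" already present; 4 new (z, a, a, a)
  "evzzzzzzae" → prefix "evzz" already present; 6 new (z, z, z, z, a, e)
  "evzze" → prefix "evzz" already present; 1 new (e)
  "evzeeavev" → prefix "evz" already present; 6 new (e, e, a, v, e, v)
  "evza" → prefix "evza" already present; 0 new (none)
Total nodes = 8 + 5 + 3 + 4 + 6 + 1 + 6 + 0 = 33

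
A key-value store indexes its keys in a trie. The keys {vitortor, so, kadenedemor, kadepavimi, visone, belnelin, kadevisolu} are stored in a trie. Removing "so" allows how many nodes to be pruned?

After clearing the end-marker at "so", prune upward until reaching a node still needed by another word.
No other word shares any prefix with "so", so all 2 of its nodes go.
Nodes removed: 2

2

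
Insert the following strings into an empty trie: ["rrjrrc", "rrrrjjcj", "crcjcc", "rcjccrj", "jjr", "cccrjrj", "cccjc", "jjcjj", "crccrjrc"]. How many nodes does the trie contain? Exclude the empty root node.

Trace insertions, counting only characters that open a new branch:
  "rrjrrc" → 6 new (r, r, j, r, r, c)
  "rrrrjjcj" → prefix "rr" already present; 6 new (r, r, j, j, c, j)
  "crcjcc" → 6 new (c, r, c, j, c, c)
  "rcjccrj" → prefix "r" already present; 6 new (c, j, c, c, r, j)
  "jjr" → 3 new (j, j, r)
  "cccrjrj" → prefix "c" already present; 6 new (c, c, r, j, r, j)
  "cccjc" → prefix "ccc" already present; 2 new (j, c)
  "jjcjj" → prefix "jj" already present; 3 new (c, j, j)
  "crccrjrc" → prefix "crc" already present; 5 new (c, r, j, r, c)
Total nodes = 6 + 6 + 6 + 6 + 3 + 6 + 2 + 3 + 5 = 43

43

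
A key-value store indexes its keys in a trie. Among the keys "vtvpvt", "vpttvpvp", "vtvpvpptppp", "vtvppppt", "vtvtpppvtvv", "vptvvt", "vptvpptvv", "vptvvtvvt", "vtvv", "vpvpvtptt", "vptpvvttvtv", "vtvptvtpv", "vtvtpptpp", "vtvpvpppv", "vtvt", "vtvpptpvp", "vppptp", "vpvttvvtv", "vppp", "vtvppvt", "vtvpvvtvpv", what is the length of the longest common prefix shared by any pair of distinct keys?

The deepest shared node is where two words last agree before diverging.
"vtvpvpppv" and "vtvpvpptppp" agree on "vtvpvpp" (7 characters) before diverging; nothing deeper is shared.
Longest shared-prefix length: 7

7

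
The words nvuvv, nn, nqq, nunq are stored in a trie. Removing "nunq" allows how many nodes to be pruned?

A node on "nunq"'s path can go only if nothing else ends at it or branches off below it.
The suffix "unq" (3 nodes) is used only by "nunq"; the node for "n" still has the child "v", so pruning stops there.
Nodes removed: 3

3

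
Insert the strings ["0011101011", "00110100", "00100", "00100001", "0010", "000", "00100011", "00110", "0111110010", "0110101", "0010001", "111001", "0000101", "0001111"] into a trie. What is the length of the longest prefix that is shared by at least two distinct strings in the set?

7

The deepest shared node is where two words last agree before diverging.
"0010001" and "00100011" agree on "0010001" (7 characters) before diverging; nothing deeper is shared.
Longest shared-prefix length: 7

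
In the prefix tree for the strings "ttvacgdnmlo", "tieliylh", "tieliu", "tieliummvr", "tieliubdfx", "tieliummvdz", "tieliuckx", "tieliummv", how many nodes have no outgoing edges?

A leaf is a node with no children — equivalently, the end of a word that is not a proper prefix of any other stored word.
Those words: "tieliubdfx", "tieliuckx", "tieliummvdz", "tieliummvr", "tieliylh", "ttvacgdnmlo"
Leaf count: 6

6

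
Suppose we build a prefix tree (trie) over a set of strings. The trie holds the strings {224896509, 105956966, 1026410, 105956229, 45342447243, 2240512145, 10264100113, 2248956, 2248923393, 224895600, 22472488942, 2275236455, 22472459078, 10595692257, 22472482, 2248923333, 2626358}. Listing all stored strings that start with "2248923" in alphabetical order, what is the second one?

2248923393

Words with prefix "2248923", in lexicographic order: "2248923333", "2248923393"
Position 2: 2248923393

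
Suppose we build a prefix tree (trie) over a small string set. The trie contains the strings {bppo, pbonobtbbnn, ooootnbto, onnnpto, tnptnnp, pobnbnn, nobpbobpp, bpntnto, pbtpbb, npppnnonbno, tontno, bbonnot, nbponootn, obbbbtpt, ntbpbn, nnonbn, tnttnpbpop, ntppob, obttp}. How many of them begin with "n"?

6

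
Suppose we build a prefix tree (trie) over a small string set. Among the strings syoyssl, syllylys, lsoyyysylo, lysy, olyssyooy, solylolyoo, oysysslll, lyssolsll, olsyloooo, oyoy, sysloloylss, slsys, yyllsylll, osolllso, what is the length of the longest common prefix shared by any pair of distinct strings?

3

The deepest shared node is where two words last agree before diverging.
e.g. "lyssolsll" and "lysy" share the prefix "lys" of length 3; no pair shares a longer one.
Longest shared-prefix length: 3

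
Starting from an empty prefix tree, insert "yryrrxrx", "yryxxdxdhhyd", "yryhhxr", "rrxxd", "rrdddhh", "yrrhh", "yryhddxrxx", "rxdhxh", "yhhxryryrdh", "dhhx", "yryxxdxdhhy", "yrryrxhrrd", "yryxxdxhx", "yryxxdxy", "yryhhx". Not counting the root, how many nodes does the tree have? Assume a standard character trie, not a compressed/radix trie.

Trace insertions, counting only characters that open a new branch:
  "yryrrxrx" → 8 new (y, r, y, r, r, x, r, x)
  "yryxxdxdhhyd" → prefix "yry" already present; 9 new (x, x, d, x, d, h, h, y, d)
  "yryhhxr" → prefix "yry" already present; 4 new (h, h, x, r)
  "rrxxd" → 5 new (r, r, x, x, d)
  "rrdddhh" → prefix "rr" already present; 5 new (d, d, d, h, h)
  "yrrhh" → prefix "yr" already present; 3 new (r, h, h)
  "yryhddxrxx" → prefix "yryh" already present; 6 new (d, d, x, r, x, x)
  "rxdhxh" → prefix "r" already present; 5 new (x, d, h, x, h)
  "yhhxryryrdh" → prefix "y" already present; 10 new (h, h, x, r, y, r, y, r, d, h)
  "dhhx" → 4 new (d, h, h, x)
  "yryxxdxdhhy" → prefix "yryxxdxdhhy" already present; 0 new (none)
  "yrryrxhrrd" → prefix "yrr" already present; 7 new (y, r, x, h, r, r, d)
  "yryxxdxhx" → prefix "yryxxdx" already present; 2 new (h, x)
  "yryxxdxy" → prefix "yryxxdx" already present; 1 new (y)
  "yryhhx" → prefix "yryhhx" already present; 0 new (none)
Total nodes = 8 + 9 + 4 + 5 + 5 + 3 + 6 + 5 + 10 + 4 + 0 + 7 + 2 + 1 + 0 = 69

69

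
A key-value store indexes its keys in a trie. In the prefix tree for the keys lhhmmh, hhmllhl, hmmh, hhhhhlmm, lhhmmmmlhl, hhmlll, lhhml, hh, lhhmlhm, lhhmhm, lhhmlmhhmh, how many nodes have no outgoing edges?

Leaves are exactly the stored words that no other stored word extends.
Those words: "hhhhhlmm", "hhmllhl", "hhmlll", "hmmh", "lhhmhm", "lhhmlhm", "lhhmlmhhmh", "lhhmmh", "lhhmmmmlhl"
Leaf count: 9

9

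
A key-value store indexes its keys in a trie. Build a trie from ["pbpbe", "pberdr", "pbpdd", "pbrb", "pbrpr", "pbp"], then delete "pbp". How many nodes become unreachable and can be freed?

After clearing the end-marker at "pbp", prune upward until reaching a node still needed by another word.
Every node on "pbp" is still needed (e.g. by "pbpbe"), so nothing is freed.
Nodes removed: 0

0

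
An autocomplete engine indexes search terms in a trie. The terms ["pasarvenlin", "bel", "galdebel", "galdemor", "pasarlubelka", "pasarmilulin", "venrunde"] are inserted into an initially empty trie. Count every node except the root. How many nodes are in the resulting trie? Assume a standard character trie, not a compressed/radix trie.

Trace insertions, counting only characters that open a new branch:
  "pasarvenlin" → 11 new (p, a, s, a, r, v, e, n, l, i, n)
  "bel" → 3 new (b, e, l)
  "galdebel" → 8 new (g, a, l, d, e, b, e, l)
  "galdemor" → prefix "galde" already present; 3 new (m, o, r)
  "pasarlubelka" → prefix "pasar" already present; 7 new (l, u, b, e, l, k, a)
  "pasarmilulin" → prefix "pasar" already present; 7 new (m, i, l, u, l, i, n)
  "venrunde" → 8 new (v, e, n, r, u, n, d, e)
Total nodes = 11 + 3 + 8 + 3 + 7 + 7 + 8 = 47

47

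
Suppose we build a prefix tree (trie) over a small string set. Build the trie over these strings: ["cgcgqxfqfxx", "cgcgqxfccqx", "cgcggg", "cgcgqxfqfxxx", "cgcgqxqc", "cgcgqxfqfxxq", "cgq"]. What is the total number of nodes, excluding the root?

Trie structure (* marks end of a word):
(root)
└─ c
   └─ g
      ├─ c
      │  └─ g
      │     ├─ g
      │     │  └─ g *
      │     └─ q
      │        └─ x
      │           ├─ f
      │           │  ├─ c
      │           │  │  └─ c
      │           │  │     └─ q
      │           │  │        └─ x *
      │           │  └─ q
      │           │     └─ f
      │           │        └─ x
      │           │           └─ x *
      │           │              ├─ q *
      │           │              └─ x *
      │           └─ q
      │              └─ c *
      └─ q *
Counting every labelled node above: 22.

22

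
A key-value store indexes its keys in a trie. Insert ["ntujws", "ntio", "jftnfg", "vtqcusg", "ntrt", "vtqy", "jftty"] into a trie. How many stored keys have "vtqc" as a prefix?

1

Walk to "vtqc"; the words in its subtree are exactly those with that prefix.
Words under "vtqc": vtqcusg
Count: 1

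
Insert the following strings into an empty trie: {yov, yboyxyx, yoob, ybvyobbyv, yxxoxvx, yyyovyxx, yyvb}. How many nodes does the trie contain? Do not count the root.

Trace insertions, counting only characters that open a new branch:
  "yov" → 3 new (y, o, v)
  "yboyxyx" → prefix "y" already present; 6 new (b, o, y, x, y, x)
  "yoob" → prefix "yo" already present; 2 new (o, b)
  "ybvyobbyv" → prefix "yb" already present; 7 new (v, y, o, b, b, y, v)
  "yxxoxvx" → prefix "y" already present; 6 new (x, x, o, x, v, x)
  "yyyovyxx" → prefix "y" already present; 7 new (y, y, o, v, y, x, x)
  "yyvb" → prefix "yy" already present; 2 new (v, b)
Total nodes = 3 + 6 + 2 + 7 + 6 + 7 + 2 = 33

33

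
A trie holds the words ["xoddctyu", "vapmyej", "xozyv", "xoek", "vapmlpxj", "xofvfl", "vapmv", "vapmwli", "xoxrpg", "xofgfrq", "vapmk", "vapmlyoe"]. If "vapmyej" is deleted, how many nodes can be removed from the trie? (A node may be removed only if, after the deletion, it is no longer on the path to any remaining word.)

3

Walk "vapmyej" from the leaf back toward the root, removing each node that no remaining word uses.
The suffix "yej" (3 nodes) is used only by "vapmyej"; the node for "vapm" still has the child "l", so pruning stops there.
Nodes removed: 3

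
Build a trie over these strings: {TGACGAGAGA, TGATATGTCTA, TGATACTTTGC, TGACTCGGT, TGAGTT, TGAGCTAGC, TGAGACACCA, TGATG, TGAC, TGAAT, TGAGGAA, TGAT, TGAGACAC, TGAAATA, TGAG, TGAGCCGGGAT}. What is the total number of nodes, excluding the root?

58

Count nodes per top-level branch (shared prefixes stored once):
  'T'-branch (TGAAATA, TGAAT, TGAC, TGACGAGAGA, TGACTCGGT, TGAG, TGAGACAC, TGAGACACCA, TGAGCCGGGAT, TGAGCTAGC, TGAGGAA, TGAGTT, TGAT, TGATACTTTGC, TGATATGTCTA, TGATG): 58 nodes
Sum: 58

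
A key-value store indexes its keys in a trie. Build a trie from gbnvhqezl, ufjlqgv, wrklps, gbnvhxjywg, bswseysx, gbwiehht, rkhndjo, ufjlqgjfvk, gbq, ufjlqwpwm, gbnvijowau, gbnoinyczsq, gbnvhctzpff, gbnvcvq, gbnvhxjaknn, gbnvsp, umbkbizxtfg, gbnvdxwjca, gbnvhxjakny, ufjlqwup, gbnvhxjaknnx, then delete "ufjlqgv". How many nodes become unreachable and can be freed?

1

A node on "ufjlqgv"'s path can go only if nothing else ends at it or branches off below it.
The suffix "v" (1 node) is used only by "ufjlqgv"; the node for "ufjlqg" still has the child "j", so pruning stops there.
Nodes removed: 1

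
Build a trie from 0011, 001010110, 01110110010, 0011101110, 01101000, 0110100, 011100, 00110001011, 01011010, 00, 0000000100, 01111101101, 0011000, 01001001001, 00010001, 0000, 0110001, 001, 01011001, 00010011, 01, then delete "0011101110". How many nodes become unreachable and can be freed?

6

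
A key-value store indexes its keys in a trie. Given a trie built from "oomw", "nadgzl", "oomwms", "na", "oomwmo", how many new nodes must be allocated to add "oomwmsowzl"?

4

Walking "oomwmsowzl" from the root, the first 6 characters ("oomwms") follow existing edges; "o" is the first miss.
So 10 − 6 = 4 new nodes.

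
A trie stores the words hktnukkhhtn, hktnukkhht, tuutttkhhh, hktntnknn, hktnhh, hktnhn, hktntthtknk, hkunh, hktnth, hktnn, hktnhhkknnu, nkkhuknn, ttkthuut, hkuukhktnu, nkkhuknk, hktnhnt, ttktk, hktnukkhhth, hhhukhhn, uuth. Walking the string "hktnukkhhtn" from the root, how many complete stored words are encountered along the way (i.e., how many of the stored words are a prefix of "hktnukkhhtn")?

2

Walk "hktnukkhhtn" from the root; an end-of-word marker is hit whenever a stored word is a prefix of "hktnukkhhtn".
Prefixes of the query that are stored words: "hktnukkhht", "hktnukkhhtn"
Count: 2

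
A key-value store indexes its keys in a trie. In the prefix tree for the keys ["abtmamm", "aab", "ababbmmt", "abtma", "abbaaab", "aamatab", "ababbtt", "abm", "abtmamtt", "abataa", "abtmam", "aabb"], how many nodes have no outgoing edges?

9

Leaves are exactly the stored words that no other stored word extends.
Those words: "aabb", "aamatab", "ababbmmt", "ababbtt", "abataa", "abbaaab", "abm", "abtmamm", "abtmamtt"
Leaf count: 9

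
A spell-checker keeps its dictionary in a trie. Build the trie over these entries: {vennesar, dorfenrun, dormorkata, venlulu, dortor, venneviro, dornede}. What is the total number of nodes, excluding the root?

Trie structure (* marks end of a word):
(root)
├─ d
│  └─ o
│     └─ r
│        ├─ f
│        │  └─ e
│        │     └─ n
│        │        └─ r
│        │           └─ u
│        │              └─ n *
│        ├─ m
│        │  └─ o
│        │     └─ r
│        │        └─ k
│        │           └─ a
│        │              └─ t
│        │                 └─ a *
│        ├─ n
│        │  └─ e
│        │     └─ d
│        │        └─ e *
│        └─ t
│           └─ o
│              └─ r *
└─ v
   └─ e
      └─ n
         ├─ l
         │  └─ u
         │     └─ l
         │        └─ u *
         └─ n
            └─ e
               ├─ s
               │  └─ a
               │     └─ r *
               └─ v
                  └─ i
                     └─ r
                        └─ o *
Counting every labelled node above: 39.

39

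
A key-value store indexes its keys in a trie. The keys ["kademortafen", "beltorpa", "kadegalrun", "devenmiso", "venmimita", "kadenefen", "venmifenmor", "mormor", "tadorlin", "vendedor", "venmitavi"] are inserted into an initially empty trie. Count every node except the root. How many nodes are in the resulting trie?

78

Count nodes per top-level branch (shared prefixes stored once):
  'b'-branch (beltorpa): 8 nodes
  'd'-branch (devenmiso): 9 nodes
  'k'-branch (kadegalrun, kademortafen, kadenefen): 23 nodes
  'm'-branch (mormor): 6 nodes
  't'-branch (tadorlin): 8 nodes
  'v'-branch (vendedor, venmifenmor, venmimita, venmitavi): 24 nodes
Sum: 78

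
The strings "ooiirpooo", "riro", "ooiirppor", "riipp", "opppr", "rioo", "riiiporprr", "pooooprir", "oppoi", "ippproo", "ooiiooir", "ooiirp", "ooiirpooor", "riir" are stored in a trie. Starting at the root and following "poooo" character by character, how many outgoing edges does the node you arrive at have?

The children of the "poooo" node are the distinct next characters among strings starting with "poooo".
Characters that immediately follow "poooo" among the stored strings: {p}.
That node has 1 child edge.

1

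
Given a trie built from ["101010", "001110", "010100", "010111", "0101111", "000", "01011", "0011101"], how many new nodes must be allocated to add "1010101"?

1

The longest prefix of "1010101" already in the trie is "101010" (length 6).
So 7 − 6 = 1 new nodes.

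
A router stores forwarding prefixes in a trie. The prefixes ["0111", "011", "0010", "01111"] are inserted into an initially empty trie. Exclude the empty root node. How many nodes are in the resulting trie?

8

For each word, the new-node count is its length minus the longest prefix already in the trie:
  "0111" → 4 new (0, 1, 1, 1)
  "011" → prefix "011" already present; 0 new (none)
  "0010" → prefix "0" already present; 3 new (0, 1, 0)
  "01111" → prefix "0111" already present; 1 new (1)
Total nodes = 4 + 0 + 3 + 1 = 8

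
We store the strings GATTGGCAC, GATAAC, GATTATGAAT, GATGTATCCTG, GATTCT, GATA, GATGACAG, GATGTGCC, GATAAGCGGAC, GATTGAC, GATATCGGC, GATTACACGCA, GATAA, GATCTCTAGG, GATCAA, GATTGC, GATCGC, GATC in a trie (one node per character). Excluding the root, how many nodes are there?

66

Trace insertions, counting only characters that open a new branch:
  "GATTGGCAC" → 9 new (G, A, T, T, G, G, C, A, C)
  "GATAAC" → prefix "GAT" already present; 3 new (A, A, C)
  "GATTATGAAT" → prefix "GATT" already present; 6 new (A, T, G, A, A, T)
  "GATGTATCCTG" → prefix "GAT" already present; 8 new (G, T, A, T, C, C, T, G)
  "GATTCT" → prefix "GATT" already present; 2 new (C, T)
  "GATA" → prefix "GATA" already present; 0 new (none)
  "GATGACAG" → prefix "GATG" already present; 4 new (A, C, A, G)
  "GATGTGCC" → prefix "GATGT" already present; 3 new (G, C, C)
  "GATAAGCGGAC" → prefix "GATAA" already present; 6 new (G, C, G, G, A, C)
  "GATTGAC" → prefix "GATTG" already present; 2 new (A, C)
  "GATATCGGC" → prefix "GATA" already present; 5 new (T, C, G, G, C)
  "GATTACACGCA" → prefix "GATTA" already present; 6 new (C, A, C, G, C, A)
  "GATAA" → prefix "GATAA" already present; 0 new (none)
  "GATCTCTAGG" → prefix "GAT" already present; 7 new (C, T, C, T, A, G, G)
  "GATCAA" → prefix "GATC" already present; 2 new (A, A)
  "GATTGC" → prefix "GATTG" already present; 1 new (C)
  "GATCGC" → prefix "GATC" already present; 2 new (G, C)
  "GATC" → prefix "GATC" already present; 0 new (none)
Total nodes = 9 + 3 + 6 + 8 + 2 + 0 + 4 + 3 + 6 + 2 + 5 + 6 + 0 + 7 + 2 + 1 + 2 + 0 = 66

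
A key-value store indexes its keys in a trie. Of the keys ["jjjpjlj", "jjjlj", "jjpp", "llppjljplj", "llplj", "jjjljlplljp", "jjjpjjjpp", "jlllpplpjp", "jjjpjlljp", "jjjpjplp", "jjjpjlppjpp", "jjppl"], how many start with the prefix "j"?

Traverse to the node for "j", then collect every word in that subtree.
Matches: "jjjlj", "jjjljlplljp", "jjjpjjjpp", "jjjpjlj", "jjjpjlljp", "jjjpjlppjpp", "jjjpjplp", "jjpp", "jjppl", "jlllpplpjp"
Count: 10

10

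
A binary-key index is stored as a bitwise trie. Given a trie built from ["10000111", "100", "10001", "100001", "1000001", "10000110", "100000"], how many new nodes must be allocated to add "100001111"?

1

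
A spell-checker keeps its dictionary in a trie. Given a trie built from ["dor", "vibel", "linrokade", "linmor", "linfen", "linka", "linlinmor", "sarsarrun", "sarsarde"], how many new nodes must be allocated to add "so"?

1

The longest prefix of "so" already in the trie is "s" (length 1).
New nodes needed: |"so"| − 1 = 2 − 1 = 1.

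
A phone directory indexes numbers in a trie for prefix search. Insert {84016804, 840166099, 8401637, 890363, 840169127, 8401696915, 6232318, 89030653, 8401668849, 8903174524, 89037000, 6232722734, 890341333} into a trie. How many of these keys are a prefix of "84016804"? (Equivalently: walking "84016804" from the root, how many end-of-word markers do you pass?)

1

Check each prefix of "84016804" against the stored set — each match is an end-marker on the path.
Prefixes of the query that are stored words: "84016804"
Count: 1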